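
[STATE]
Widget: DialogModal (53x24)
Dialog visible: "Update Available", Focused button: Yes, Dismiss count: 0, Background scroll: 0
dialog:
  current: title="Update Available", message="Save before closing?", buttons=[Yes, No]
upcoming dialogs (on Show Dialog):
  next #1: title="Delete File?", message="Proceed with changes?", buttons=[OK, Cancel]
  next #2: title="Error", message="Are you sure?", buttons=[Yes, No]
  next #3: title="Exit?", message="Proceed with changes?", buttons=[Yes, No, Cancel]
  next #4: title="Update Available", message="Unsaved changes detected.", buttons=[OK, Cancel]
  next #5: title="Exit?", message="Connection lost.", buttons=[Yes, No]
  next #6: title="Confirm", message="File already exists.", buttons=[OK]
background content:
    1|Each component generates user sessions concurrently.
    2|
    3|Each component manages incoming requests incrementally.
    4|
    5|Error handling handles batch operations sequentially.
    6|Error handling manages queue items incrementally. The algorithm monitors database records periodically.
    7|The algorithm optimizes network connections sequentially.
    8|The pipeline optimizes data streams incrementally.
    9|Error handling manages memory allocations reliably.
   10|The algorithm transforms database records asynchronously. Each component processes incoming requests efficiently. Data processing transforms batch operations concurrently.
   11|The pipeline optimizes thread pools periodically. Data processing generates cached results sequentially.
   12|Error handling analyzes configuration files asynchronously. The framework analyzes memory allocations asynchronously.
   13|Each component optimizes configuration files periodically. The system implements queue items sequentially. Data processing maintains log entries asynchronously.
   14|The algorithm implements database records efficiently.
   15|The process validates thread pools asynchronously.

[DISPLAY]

Each component generates user sessions concurrently. 
                                                     
Each component manages incoming requests incrementall
                                                     
Error handling handles batch operations sequentially.
Error handling manages queue items incrementally. The
The algorithm optimizes network connections sequentia
The pipeline optimizes data streams incrementally.   
Error handling manages memory allocations reliably.  
The algorithm ┌──────────────────────┐rds asynchronou
The pipeline o│   Update Available   │riodically. Dat
Error handling│ Save before closing? │files asynchron
Each component│      [Yes]  No       │ files periodic
The algorithm └──────────────────────┘rds efficiently
The process validates thread pools asynchronously.   
                                                     
                                                     
                                                     
                                                     
                                                     
                                                     
                                                     
                                                     
                                                     


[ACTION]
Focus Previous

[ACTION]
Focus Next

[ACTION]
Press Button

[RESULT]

Each component generates user sessions concurrently. 
                                                     
Each component manages incoming requests incrementall
                                                     
Error handling handles batch operations sequentially.
Error handling manages queue items incrementally. The
The algorithm optimizes network connections sequentia
The pipeline optimizes data streams incrementally.   
Error handling manages memory allocations reliably.  
The algorithm transforms database records asynchronou
The pipeline optimizes thread pools periodically. Dat
Error handling analyzes configuration files asynchron
Each component optimizes configuration files periodic
The algorithm implements database records efficiently
The process validates thread pools asynchronously.   
                                                     
                                                     
                                                     
                                                     
                                                     
                                                     
                                                     
                                                     
                                                     


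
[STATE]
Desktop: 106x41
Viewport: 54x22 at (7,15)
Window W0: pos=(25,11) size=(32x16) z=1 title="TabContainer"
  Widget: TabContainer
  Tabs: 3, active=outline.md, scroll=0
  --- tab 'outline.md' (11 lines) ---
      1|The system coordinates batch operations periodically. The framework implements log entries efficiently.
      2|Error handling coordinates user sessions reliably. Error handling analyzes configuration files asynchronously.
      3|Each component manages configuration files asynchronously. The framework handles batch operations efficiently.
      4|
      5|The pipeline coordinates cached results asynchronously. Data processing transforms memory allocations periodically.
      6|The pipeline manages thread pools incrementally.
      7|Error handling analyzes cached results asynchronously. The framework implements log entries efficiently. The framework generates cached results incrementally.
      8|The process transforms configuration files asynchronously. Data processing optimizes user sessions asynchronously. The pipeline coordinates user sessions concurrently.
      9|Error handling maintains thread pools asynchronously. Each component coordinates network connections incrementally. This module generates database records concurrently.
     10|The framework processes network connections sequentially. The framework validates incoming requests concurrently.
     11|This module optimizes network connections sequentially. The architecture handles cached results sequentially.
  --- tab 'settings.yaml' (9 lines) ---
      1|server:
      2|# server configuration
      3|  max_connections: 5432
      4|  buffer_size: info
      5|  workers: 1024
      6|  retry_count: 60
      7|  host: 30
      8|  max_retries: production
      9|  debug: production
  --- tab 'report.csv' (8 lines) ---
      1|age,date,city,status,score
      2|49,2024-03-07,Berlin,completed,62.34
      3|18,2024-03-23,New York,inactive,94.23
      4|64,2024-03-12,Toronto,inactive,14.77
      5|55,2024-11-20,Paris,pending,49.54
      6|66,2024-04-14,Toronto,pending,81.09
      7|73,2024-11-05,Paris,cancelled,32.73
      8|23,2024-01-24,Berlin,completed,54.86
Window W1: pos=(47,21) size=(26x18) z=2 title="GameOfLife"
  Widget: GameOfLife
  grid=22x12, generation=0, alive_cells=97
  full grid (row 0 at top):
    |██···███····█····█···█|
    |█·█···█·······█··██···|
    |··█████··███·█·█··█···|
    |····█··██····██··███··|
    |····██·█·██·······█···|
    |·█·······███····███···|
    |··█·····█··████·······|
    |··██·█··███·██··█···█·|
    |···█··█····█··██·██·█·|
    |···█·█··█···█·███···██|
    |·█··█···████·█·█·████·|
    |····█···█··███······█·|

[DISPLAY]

                  ┃──────────────────────────────┃    
                  ┃The system coordinates batch o┃    
                  ┃Error handling coordinates use┃    
                  ┃Each component manages configu┃    
                  ┃                              ┃    
                  ┃The pipeline coordinates cache┃    
                  ┃The pipeline manages ┏━━━━━━━━━━━━━
                  ┃Error handling analyz┃ GameOfLife  
                  ┃The process transform┠─────────────
                  ┃Error handling mainta┃Gen: 0       
                  ┃The framework process┃██···███····█
                  ┗━━━━━━━━━━━━━━━━━━━━━┃█·█···█······
                                        ┃··█████··███·
                                        ┃····█··██····
                                        ┃····██·█·██··
                                        ┃·█·······███·
                                        ┃··█·····█··██
                                        ┃··██·█··███·█
                                        ┃···█··█····█·
                                        ┃···█·█··█···█
                                        ┃·█··█···████·
                                        ┃····█···█··██


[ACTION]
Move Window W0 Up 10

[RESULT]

                  ┃The framework processes networ┃    
                  ┗━━━━━━━━━━━━━━━━━━━━━━━━━━━━━━┛    
                                                      
                                                      
                                                      
                                                      
                                        ┏━━━━━━━━━━━━━
                                        ┃ GameOfLife  
                                        ┠─────────────
                                        ┃Gen: 0       
                                        ┃██···███····█
                                        ┃█·█···█······
                                        ┃··█████··███·
                                        ┃····█··██····
                                        ┃····██·█·██··
                                        ┃·█·······███·
                                        ┃··█·····█··██
                                        ┃··██·█··███·█
                                        ┃···█··█····█·
                                        ┃···█·█··█···█
                                        ┃·█··█···████·
                                        ┃····█···█··██


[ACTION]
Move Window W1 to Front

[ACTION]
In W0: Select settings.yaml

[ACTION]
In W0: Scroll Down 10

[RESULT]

                  ┃                              ┃    
                  ┗━━━━━━━━━━━━━━━━━━━━━━━━━━━━━━┛    
                                                      
                                                      
                                                      
                                                      
                                        ┏━━━━━━━━━━━━━
                                        ┃ GameOfLife  
                                        ┠─────────────
                                        ┃Gen: 0       
                                        ┃██···███····█
                                        ┃█·█···█······
                                        ┃··█████··███·
                                        ┃····█··██····
                                        ┃····██·█·██··
                                        ┃·█·······███·
                                        ┃··█·····█··██
                                        ┃··██·█··███·█
                                        ┃···█··█····█·
                                        ┃···█·█··█···█
                                        ┃·█··█···████·
                                        ┃····█···█··██


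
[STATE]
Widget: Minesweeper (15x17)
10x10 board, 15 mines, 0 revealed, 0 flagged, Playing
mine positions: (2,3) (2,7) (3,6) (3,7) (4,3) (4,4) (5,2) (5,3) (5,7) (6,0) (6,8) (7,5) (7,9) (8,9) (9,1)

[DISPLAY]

■■■■■■■■■■     
■■■■■■■■■■     
■■■■■■■■■■     
■■■■■■■■■■     
■■■■■■■■■■     
■■■■■■■■■■     
■■■■■■■■■■     
■■■■■■■■■■     
■■■■■■■■■■     
■■■■■■■■■■     
               
               
               
               
               
               
               


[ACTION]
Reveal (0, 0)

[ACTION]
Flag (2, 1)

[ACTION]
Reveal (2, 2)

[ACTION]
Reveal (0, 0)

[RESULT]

               
  111 111      
  1■113■2      
  2■■■■■2      
 13■■■■■2      
12■■■■■■21     
■■■■■■■■■■     
■■■■■■■■■■     
■■■■■■■■■■     
■■■■■■■■■■     
               
               
               
               
               
               
               


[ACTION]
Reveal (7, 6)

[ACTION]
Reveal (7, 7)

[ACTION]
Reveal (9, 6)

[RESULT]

               
  111 111      
  1■113■2      
  2■■■■■2      
 13■■■■■2      
12■■■■■■21     
■2222■■■■■     
■1  1■113■     
■11 111 2■     
■■1     1■     
               
               
               
               
               
               
               


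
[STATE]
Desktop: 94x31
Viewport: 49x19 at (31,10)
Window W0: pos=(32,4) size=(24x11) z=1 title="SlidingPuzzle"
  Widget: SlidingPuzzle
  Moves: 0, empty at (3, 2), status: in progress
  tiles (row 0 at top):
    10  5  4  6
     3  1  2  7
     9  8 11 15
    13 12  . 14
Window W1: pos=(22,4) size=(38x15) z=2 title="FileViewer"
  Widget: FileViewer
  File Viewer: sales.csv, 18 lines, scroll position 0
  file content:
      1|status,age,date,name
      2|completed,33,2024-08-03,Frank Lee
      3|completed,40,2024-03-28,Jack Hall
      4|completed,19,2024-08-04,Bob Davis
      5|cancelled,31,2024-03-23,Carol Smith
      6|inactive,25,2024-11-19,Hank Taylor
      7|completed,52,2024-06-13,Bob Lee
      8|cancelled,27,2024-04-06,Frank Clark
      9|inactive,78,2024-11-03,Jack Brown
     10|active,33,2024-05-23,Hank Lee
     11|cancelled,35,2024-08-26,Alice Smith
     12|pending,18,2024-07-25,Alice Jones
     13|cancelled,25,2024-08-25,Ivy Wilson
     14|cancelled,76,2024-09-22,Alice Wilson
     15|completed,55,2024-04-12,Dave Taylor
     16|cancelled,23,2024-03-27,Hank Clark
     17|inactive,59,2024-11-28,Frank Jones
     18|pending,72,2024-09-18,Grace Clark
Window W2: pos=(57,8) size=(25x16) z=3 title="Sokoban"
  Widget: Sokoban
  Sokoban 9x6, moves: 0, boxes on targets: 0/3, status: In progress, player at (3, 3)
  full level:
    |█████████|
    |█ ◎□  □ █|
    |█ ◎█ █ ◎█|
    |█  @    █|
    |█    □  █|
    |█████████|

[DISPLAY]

d,19,2024-08-04,Bob Davis ┠──────────────────────
d,31,2024-03-23,Carol Smit┃█████████             
,25,2024-11-19,Hank Taylor┃█ ◎□  □ █             
d,52,2024-06-13,Bob Lee   ┃█ ◎█ █ ◎█             
d,27,2024-04-06,Frank Clar┃█  @    █             
,78,2024-11-03,Jack Brown ┃█    □  █             
3,2024-05-23,Hank Lee     ┃█████████             
d,35,2024-08-26,Alice Smit┃Moves: 0  0/3         
━━━━━━━━━━━━━━━━━━━━━━━━━━┃                      
                          ┃                      
                          ┃                      
                          ┃                      
                          ┃                      
                          ┗━━━━━━━━━━━━━━━━━━━━━━
                                                 
                                                 
                                                 
                                                 
                                                 


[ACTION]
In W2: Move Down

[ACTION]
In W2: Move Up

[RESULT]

d,19,2024-08-04,Bob Davis ┠──────────────────────
d,31,2024-03-23,Carol Smit┃█████████             
,25,2024-11-19,Hank Taylor┃█ ◎□  □ █             
d,52,2024-06-13,Bob Lee   ┃█ ◎█ █ ◎█             
d,27,2024-04-06,Frank Clar┃█  @    █             
,78,2024-11-03,Jack Brown ┃█    □  █             
3,2024-05-23,Hank Lee     ┃█████████             
d,35,2024-08-26,Alice Smit┃Moves: 2  0/3         
━━━━━━━━━━━━━━━━━━━━━━━━━━┃                      
                          ┃                      
                          ┃                      
                          ┃                      
                          ┃                      
                          ┗━━━━━━━━━━━━━━━━━━━━━━
                                                 
                                                 
                                                 
                                                 
                                                 


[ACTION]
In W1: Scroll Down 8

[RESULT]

d,35,2024-08-26,Alice Smit┠──────────────────────
18,2024-07-25,Alice Jones ┃█████████             
d,25,2024-08-25,Ivy Wilson┃█ ◎□  □ █             
d,76,2024-09-22,Alice Wils┃█ ◎█ █ ◎█             
d,55,2024-04-12,Dave Taylo┃█  @    █             
d,23,2024-03-27,Hank Clark┃█    □  █             
,59,2024-11-28,Frank Jones┃█████████             
72,2024-09-18,Grace Clark ┃Moves: 2  0/3         
━━━━━━━━━━━━━━━━━━━━━━━━━━┃                      
                          ┃                      
                          ┃                      
                          ┃                      
                          ┃                      
                          ┗━━━━━━━━━━━━━━━━━━━━━━
                                                 
                                                 
                                                 
                                                 
                                                 


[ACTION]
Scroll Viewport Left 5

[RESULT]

celled,35,2024-08-26,Alice Smit┠─────────────────
ding,18,2024-07-25,Alice Jones ┃█████████        
celled,25,2024-08-25,Ivy Wilson┃█ ◎□  □ █        
celled,76,2024-09-22,Alice Wils┃█ ◎█ █ ◎█        
pleted,55,2024-04-12,Dave Taylo┃█  @    █        
celled,23,2024-03-27,Hank Clark┃█    □  █        
ctive,59,2024-11-28,Frank Jones┃█████████        
ding,72,2024-09-18,Grace Clark ┃Moves: 2  0/3    
━━━━━━━━━━━━━━━━━━━━━━━━━━━━━━━┃                 
                               ┃                 
                               ┃                 
                               ┃                 
                               ┃                 
                               ┗━━━━━━━━━━━━━━━━━
                                                 
                                                 
                                                 
                                                 
                                                 


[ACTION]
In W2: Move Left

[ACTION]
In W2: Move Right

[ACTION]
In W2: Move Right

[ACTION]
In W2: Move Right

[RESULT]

celled,35,2024-08-26,Alice Smit┠─────────────────
ding,18,2024-07-25,Alice Jones ┃█████████        
celled,25,2024-08-25,Ivy Wilson┃█ ◎□  □ █        
celled,76,2024-09-22,Alice Wils┃█ ◎█ █ ◎█        
pleted,55,2024-04-12,Dave Taylo┃█    @  █        
celled,23,2024-03-27,Hank Clark┃█    □  █        
ctive,59,2024-11-28,Frank Jones┃█████████        
ding,72,2024-09-18,Grace Clark ┃Moves: 6  0/3    
━━━━━━━━━━━━━━━━━━━━━━━━━━━━━━━┃                 
                               ┃                 
                               ┃                 
                               ┃                 
                               ┃                 
                               ┗━━━━━━━━━━━━━━━━━
                                                 
                                                 
                                                 
                                                 
                                                 


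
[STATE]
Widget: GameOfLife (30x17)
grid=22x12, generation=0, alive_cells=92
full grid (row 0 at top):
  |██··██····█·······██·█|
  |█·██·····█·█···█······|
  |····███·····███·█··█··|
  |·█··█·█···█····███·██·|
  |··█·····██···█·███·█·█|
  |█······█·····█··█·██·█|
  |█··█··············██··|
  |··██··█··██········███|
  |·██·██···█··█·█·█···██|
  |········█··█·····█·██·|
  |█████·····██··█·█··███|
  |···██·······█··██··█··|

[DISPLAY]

Gen: 0                        
██··██····█·······██·█        
█·██·····█·█···█······        
····███·····███·█··█··        
·█··█·█···█····███·██·        
··█·····██···█·███·█·█        
█······█·····█··█·██·█        
█··█··············██··        
··██··█··██········███        
·██·██···█··█·█·█···██        
········█··█·····█·██·        
█████·····██··█·█··███        
···██·······█··██··█··        
                              
                              
                              
                              


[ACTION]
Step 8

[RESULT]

Gen: 8                        
··············█·······        
···············█······        
·············█··███···        
····██·██····█··█··█··        
██·····█·██···█····█··        
█·█····█·█·█····█·····        
███···██·█······██··█·        
······█··█·······███·█        
·················██···        
··············█···█··█        
···············██···█·        
···············██·██··        
                              
                              
                              
                              


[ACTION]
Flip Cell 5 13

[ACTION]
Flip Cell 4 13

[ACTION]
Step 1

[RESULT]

Gen: 9                        
······················        
··············████····        
··············█████···        
······████··██·██··█··        
██·····█·██··███······        
··█····█·█··██████····        
█·█···██·█······█··██·        
·█····███··········██·        
····················█·        
···············██·██··        
··············█·█·█·█·        
···············███·█··        
                              
                              
                              
                              


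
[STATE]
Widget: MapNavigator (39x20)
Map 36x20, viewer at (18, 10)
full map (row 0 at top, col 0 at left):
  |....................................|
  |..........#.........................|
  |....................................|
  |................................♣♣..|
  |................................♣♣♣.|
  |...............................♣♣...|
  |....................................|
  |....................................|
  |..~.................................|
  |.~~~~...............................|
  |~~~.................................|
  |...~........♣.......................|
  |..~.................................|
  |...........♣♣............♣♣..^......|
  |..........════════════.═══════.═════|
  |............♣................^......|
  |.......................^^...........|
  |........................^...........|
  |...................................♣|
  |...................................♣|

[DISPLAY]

 ....................................  
 ..........#.........................  
 ....................................  
 ................................♣♣..  
 ................................♣♣♣.  
 ...............................♣♣...  
 ....................................  
 ....................................  
 ..~.................................  
 .~~~~...............................  
 ~~~...............@.................  
 ...~........♣.......................  
 ..~.................................  
 ...........♣♣............♣♣..^......  
 ..........════════════.═══════.═════  
 ............♣................^......  
 .......................^^...........  
 ........................^...........  
 ...................................♣  
 ...................................♣  


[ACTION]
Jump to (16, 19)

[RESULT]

   .~~~~...............................
   ~~~.................................
   ...~........♣.......................
   ..~.................................
   ...........♣♣............♣♣..^......
   ..........════════════.═══════.═════
   ............♣................^......
   .......................^^...........
   ........................^...........
   ...................................♣
   ................@..................♣
                                       
                                       
                                       
                                       
                                       
                                       
                                       
                                       
                                       


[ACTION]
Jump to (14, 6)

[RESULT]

                                       
                                       
                                       
                                       
     ..................................
     ..........#.......................
     ..................................
     ................................♣♣
     ................................♣♣
     ...............................♣♣.
     ..............@...................
     ..................................
     ..~...............................
     .~~~~.............................
     ~~~...............................
     ...~........♣.....................
     ..~...............................
     ...........♣♣............♣♣..^....
     ..........════════════.═══════.═══
     ............♣................^....


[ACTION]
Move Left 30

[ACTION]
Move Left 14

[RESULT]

                                       
                                       
                                       
                                       
                   ....................
                   ..........#.........
                   ....................
                   ....................
                   ....................
                   ....................
                   @...................
                   ....................
                   ..~.................
                   .~~~~...............
                   ~~~.................
                   ...~........♣.......
                   ..~.................
                   ...........♣♣.......
                   ..........══════════
                   ............♣.......


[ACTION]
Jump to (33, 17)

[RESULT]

......................                 
......................                 
......................                 
......................                 
......................                 
......................                 
...........♣♣..^......                 
════════.═══════.═════                 
...............^......                 
.........^^...........                 
..........^........@..                 
.....................♣                 
.....................♣                 
                                       
                                       
                                       
                                       
                                       
                                       
                                       


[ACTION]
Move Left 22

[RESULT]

        ...............................
        ..~............................
        .~~~~..........................
        ~~~............................
        ...~........♣..................
        ..~............................
        ...........♣♣............♣♣..^.
        ..........════════════.═══════.
        ............♣................^.
        .......................^^......
        ...........@............^......
        ...............................
        ...............................
                                       
                                       
                                       
                                       
                                       
                                       
                                       


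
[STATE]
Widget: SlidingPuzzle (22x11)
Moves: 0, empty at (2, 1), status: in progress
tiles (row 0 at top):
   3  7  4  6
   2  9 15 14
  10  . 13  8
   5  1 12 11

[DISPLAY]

┌────┬────┬────┬────┐ 
│  3 │  7 │  4 │  6 │ 
├────┼────┼────┼────┤ 
│  2 │  9 │ 15 │ 14 │ 
├────┼────┼────┼────┤ 
│ 10 │    │ 13 │  8 │ 
├────┼────┼────┼────┤ 
│  5 │  1 │ 12 │ 11 │ 
└────┴────┴────┴────┘ 
Moves: 0              
                      


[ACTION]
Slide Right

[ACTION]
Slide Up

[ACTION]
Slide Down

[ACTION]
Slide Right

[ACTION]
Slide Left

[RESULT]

┌────┬────┬────┬────┐ 
│  3 │  7 │  4 │  6 │ 
├────┼────┼────┼────┤ 
│  2 │  9 │ 15 │ 14 │ 
├────┼────┼────┼────┤ 
│ 10 │    │ 13 │  8 │ 
├────┼────┼────┼────┤ 
│  5 │  1 │ 12 │ 11 │ 
└────┴────┴────┴────┘ 
Moves: 4              
                      


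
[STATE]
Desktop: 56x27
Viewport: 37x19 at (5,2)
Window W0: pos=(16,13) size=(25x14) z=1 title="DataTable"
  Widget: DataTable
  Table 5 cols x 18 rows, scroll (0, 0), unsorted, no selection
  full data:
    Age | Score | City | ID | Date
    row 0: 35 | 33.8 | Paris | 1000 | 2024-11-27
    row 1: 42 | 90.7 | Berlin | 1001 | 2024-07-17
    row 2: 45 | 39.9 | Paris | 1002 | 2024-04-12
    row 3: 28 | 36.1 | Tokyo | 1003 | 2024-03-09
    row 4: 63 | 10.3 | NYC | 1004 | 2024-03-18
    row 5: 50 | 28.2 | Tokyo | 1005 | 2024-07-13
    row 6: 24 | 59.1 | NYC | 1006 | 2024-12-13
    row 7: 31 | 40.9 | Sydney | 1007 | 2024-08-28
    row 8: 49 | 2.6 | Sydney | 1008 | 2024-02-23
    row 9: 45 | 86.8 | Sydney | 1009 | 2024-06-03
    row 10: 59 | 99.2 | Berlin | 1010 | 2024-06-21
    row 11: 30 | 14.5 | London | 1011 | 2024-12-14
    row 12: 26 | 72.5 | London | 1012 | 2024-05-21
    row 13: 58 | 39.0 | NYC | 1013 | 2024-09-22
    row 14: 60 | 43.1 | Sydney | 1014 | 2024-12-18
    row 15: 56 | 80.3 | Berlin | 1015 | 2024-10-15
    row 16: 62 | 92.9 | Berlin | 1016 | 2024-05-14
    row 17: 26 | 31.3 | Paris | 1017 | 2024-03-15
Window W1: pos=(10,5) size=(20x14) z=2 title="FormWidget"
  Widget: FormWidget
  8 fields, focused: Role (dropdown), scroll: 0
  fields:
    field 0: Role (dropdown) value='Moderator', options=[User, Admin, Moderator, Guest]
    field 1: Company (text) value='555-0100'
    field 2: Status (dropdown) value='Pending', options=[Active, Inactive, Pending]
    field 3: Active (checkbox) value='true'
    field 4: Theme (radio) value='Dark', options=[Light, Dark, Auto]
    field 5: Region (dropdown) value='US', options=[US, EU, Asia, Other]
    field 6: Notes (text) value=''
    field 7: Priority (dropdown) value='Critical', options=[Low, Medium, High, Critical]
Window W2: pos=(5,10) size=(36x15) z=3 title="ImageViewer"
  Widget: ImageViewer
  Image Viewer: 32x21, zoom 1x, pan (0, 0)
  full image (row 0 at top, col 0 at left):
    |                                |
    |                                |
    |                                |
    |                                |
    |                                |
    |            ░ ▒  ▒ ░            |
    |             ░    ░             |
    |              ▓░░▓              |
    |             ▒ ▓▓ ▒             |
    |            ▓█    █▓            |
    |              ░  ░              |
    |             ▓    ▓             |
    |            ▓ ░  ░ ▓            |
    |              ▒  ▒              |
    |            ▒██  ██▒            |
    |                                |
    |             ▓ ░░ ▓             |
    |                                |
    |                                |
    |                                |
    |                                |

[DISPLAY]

                                     
                                     
                                     
     ┏━━━━━━━━━━━━━━━━━━┓            
     ┃ FormWidget       ┃            
     ┠──────────────────┨            
     ┃> Role:       [M▼]┃            
     ┃  Company:    [55]┃            
┏━━━━━━━━━━━━━━━━━━━━━━━━━━━━━━━━━━┓ 
┃ ImageViewer                      ┃ 
┠──────────────────────────────────┨ 
┃                                  ┃ 
┃                                  ┃ 
┃                                  ┃ 
┃                                  ┃ 
┃                                  ┃ 
┃            ░ ▒  ▒ ░              ┃ 
┃             ░    ░               ┃ 
┃              ▓░░▓                ┃ 


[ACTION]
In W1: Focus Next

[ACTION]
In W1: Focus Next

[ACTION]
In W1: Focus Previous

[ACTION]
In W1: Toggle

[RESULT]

                                     
                                     
                                     
     ┏━━━━━━━━━━━━━━━━━━┓            
     ┃ FormWidget       ┃            
     ┠──────────────────┨            
     ┃  Role:       [M▼]┃            
     ┃> Company:    [55]┃            
┏━━━━━━━━━━━━━━━━━━━━━━━━━━━━━━━━━━┓ 
┃ ImageViewer                      ┃ 
┠──────────────────────────────────┨ 
┃                                  ┃ 
┃                                  ┃ 
┃                                  ┃ 
┃                                  ┃ 
┃                                  ┃ 
┃            ░ ▒  ▒ ░              ┃ 
┃             ░    ░               ┃ 
┃              ▓░░▓                ┃ 


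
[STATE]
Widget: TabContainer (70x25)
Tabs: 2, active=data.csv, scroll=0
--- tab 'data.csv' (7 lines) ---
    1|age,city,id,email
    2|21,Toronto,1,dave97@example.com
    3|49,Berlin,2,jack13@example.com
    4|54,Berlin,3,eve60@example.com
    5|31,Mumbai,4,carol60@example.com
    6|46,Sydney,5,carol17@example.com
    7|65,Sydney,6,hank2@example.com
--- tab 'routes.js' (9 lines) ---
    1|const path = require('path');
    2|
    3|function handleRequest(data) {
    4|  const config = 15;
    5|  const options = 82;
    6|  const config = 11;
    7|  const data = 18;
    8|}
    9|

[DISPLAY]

[data.csv]│ routes.js                                                 
──────────────────────────────────────────────────────────────────────
age,city,id,email                                                     
21,Toronto,1,dave97@example.com                                       
49,Berlin,2,jack13@example.com                                        
54,Berlin,3,eve60@example.com                                         
31,Mumbai,4,carol60@example.com                                       
46,Sydney,5,carol17@example.com                                       
65,Sydney,6,hank2@example.com                                         
                                                                      
                                                                      
                                                                      
                                                                      
                                                                      
                                                                      
                                                                      
                                                                      
                                                                      
                                                                      
                                                                      
                                                                      
                                                                      
                                                                      
                                                                      
                                                                      


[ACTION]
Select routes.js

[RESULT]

 data.csv │[routes.js]                                                
──────────────────────────────────────────────────────────────────────
const path = require('path');                                         
                                                                      
function handleRequest(data) {                                        
  const config = 15;                                                  
  const options = 82;                                                 
  const config = 11;                                                  
  const data = 18;                                                    
}                                                                     
                                                                      
                                                                      
                                                                      
                                                                      
                                                                      
                                                                      
                                                                      
                                                                      
                                                                      
                                                                      
                                                                      
                                                                      
                                                                      
                                                                      
                                                                      


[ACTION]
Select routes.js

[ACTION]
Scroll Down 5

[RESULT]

 data.csv │[routes.js]                                                
──────────────────────────────────────────────────────────────────────
  const config = 11;                                                  
  const data = 18;                                                    
}                                                                     
                                                                      
                                                                      
                                                                      
                                                                      
                                                                      
                                                                      
                                                                      
                                                                      
                                                                      
                                                                      
                                                                      
                                                                      
                                                                      
                                                                      
                                                                      
                                                                      
                                                                      
                                                                      
                                                                      
                                                                      


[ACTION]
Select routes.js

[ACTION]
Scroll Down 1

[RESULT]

 data.csv │[routes.js]                                                
──────────────────────────────────────────────────────────────────────
                                                                      
function handleRequest(data) {                                        
  const config = 15;                                                  
  const options = 82;                                                 
  const config = 11;                                                  
  const data = 18;                                                    
}                                                                     
                                                                      
                                                                      
                                                                      
                                                                      
                                                                      
                                                                      
                                                                      
                                                                      
                                                                      
                                                                      
                                                                      
                                                                      
                                                                      
                                                                      
                                                                      
                                                                      
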